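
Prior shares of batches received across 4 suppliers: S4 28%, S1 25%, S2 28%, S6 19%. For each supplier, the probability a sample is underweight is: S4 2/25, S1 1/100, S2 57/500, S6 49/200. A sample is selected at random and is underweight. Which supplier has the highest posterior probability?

Unnormalized posteriors (prior × likelihood):
  S4: 0.28 × 0.08 = 0.0224
  S1: 0.25 × 0.01 = 0.0025
  S2: 0.28 × 0.114 = 0.03192
  S6: 0.19 × 0.245 = 0.04655
Normalizing constant = 0.10337.
Largest term belongs to S6, so S6 is most probable.

S6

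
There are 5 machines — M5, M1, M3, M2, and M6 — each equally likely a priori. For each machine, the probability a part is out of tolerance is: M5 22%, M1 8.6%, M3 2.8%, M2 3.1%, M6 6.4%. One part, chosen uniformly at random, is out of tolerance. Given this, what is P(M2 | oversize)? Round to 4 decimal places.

0.0723

Since the prior is uniform, the posterior is proportional to the likelihood:
  M5: 0.22
  M1: 0.086
  M3: 0.028
  M2: 0.031
  M6: 0.064
Total = 0.429.
P(M2 | evidence) = 0.031 / 0.429 ≈ 0.0723.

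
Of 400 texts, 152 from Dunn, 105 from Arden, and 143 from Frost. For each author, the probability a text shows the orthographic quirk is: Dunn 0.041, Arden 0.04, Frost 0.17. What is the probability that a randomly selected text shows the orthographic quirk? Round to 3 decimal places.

Prior × likelihood for each hypothesis:
  Dunn: 0.38 × 0.041 = 0.01558
  Arden: 0.2625 × 0.04 = 0.0105
  Frost: 0.3575 × 0.17 = 0.060775
P(quirk) = 0.01558 + 0.0105 + 0.060775 = 0.086855 → 0.087.

0.087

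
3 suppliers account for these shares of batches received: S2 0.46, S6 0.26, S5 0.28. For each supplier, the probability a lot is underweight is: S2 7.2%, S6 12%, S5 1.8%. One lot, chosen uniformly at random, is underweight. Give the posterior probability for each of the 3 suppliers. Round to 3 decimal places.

By Bayes' rule, posterior ∝ prior × likelihood:
  S2: 0.46 × 0.072 = 0.03312
  S6: 0.26 × 0.12 = 0.0312
  S5: 0.28 × 0.018 = 0.00504
Normalizing constant = 0.06936.
P(S2 | underweight) = 0.03312/0.06936 ≈ 0.478
P(S6 | underweight) = 0.0312/0.06936 ≈ 0.450
P(S5 | underweight) = 0.00504/0.06936 ≈ 0.073

S2 0.478, S6 0.450, S5 0.073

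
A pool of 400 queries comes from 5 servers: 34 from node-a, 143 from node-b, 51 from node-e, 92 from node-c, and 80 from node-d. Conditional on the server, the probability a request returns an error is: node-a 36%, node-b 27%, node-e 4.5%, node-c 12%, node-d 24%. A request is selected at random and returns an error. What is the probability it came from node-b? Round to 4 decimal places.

Unnormalized posteriors (prior × likelihood):
  node-a: 0.085 × 0.36 = 0.0306
  node-b: 0.3575 × 0.27 = 0.096525
  node-e: 0.1275 × 0.045 = 0.0057375
  node-c: 0.23 × 0.12 = 0.0276
  node-d: 0.2 × 0.24 = 0.048
Normalizing constant = 0.2084625.
P(node-b | evidence) = 0.096525 / 0.2084625 ≈ 0.4630.

0.4630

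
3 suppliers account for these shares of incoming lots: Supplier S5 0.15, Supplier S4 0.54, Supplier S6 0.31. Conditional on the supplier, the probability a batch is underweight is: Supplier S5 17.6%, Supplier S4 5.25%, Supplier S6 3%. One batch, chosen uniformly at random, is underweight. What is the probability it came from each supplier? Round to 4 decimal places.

Supplier S5 0.4122, Supplier S4 0.4426, Supplier S6 0.1452

By Bayes' rule, posterior ∝ prior × likelihood:
  Supplier S5: 0.15 × 0.176 = 0.0264
  Supplier S4: 0.54 × 0.0525 = 0.02835
  Supplier S6: 0.31 × 0.03 = 0.0093
Total = 0.06405.
P(Supplier S5 | underweight) = 0.0264/0.06405 ≈ 0.4122
P(Supplier S4 | underweight) = 0.02835/0.06405 ≈ 0.4426
P(Supplier S6 | underweight) = 0.0093/0.06405 ≈ 0.1452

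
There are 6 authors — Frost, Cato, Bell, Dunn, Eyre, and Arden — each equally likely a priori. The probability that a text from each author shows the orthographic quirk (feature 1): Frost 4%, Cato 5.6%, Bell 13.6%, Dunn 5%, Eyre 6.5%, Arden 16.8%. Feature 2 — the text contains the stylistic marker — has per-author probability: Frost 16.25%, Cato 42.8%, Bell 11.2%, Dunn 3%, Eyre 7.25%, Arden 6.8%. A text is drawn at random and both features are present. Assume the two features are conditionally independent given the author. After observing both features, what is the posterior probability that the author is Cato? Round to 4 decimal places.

0.3784

Since the prior is uniform, the posterior is proportional to the likelihood:
  Frost: 0.04 × 0.1625 = 0.0065
  Cato: 0.056 × 0.428 = 0.023968
  Bell: 0.136 × 0.112 = 0.015232
  Dunn: 0.05 × 0.03 = 0.0015
  Eyre: 0.065 × 0.0725 = 0.0047125
  Arden: 0.168 × 0.068 = 0.011424
Sum = 0.0633365.
P(Cato | evidence) = 0.023968 / 0.0633365 ≈ 0.3784.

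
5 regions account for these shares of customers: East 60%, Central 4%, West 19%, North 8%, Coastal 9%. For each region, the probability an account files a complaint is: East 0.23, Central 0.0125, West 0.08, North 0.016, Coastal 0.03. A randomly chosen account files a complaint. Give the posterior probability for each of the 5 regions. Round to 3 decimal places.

By Bayes' rule, posterior ∝ prior × likelihood:
  East: 0.6 × 0.23 = 0.138
  Central: 0.04 × 0.0125 = 0.0005
  West: 0.19 × 0.08 = 0.0152
  North: 0.08 × 0.016 = 0.00128
  Coastal: 0.09 × 0.03 = 0.0027
Sum = 0.15768.
P(East | complaint) = 0.138/0.15768 ≈ 0.875
P(Central | complaint) = 0.0005/0.15768 ≈ 0.003
P(West | complaint) = 0.0152/0.15768 ≈ 0.096
P(North | complaint) = 0.00128/0.15768 ≈ 0.008
P(Coastal | complaint) = 0.0027/0.15768 ≈ 0.017

East 0.875, Central 0.003, West 0.096, North 0.008, Coastal 0.017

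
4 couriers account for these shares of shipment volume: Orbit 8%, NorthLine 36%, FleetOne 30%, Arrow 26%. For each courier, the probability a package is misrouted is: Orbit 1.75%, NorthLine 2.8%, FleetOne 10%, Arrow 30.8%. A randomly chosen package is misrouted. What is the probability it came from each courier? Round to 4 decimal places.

Orbit 0.0115, NorthLine 0.0829, FleetOne 0.2468, Arrow 0.6588

Prior × likelihood for each hypothesis:
  Orbit: 0.08 × 0.0175 = 0.0014
  NorthLine: 0.36 × 0.028 = 0.01008
  FleetOne: 0.3 × 0.1 = 0.03
  Arrow: 0.26 × 0.308 = 0.08008
Sum = 0.12156.
P(Orbit | misrouted) = 0.0014/0.12156 ≈ 0.0115
P(NorthLine | misrouted) = 0.01008/0.12156 ≈ 0.0829
P(FleetOne | misrouted) = 0.03/0.12156 ≈ 0.2468
P(Arrow | misrouted) = 0.08008/0.12156 ≈ 0.6588
(Check: 0.0115+0.0829+0.2468+0.6588 = 1.0000.)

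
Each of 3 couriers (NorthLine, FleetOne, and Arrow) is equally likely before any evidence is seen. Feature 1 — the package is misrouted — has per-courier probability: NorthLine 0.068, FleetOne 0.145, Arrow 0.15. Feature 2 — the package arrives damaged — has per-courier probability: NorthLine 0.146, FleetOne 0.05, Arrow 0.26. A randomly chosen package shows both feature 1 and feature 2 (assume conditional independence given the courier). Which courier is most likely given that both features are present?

Since the prior is uniform, the posterior is proportional to the likelihood:
  NorthLine: 0.068 × 0.146 = 0.009928
  FleetOne: 0.145 × 0.05 = 0.00725
  Arrow: 0.15 × 0.26 = 0.039
Sum = 0.056178.
Largest term belongs to Arrow, so Arrow is most probable.

Arrow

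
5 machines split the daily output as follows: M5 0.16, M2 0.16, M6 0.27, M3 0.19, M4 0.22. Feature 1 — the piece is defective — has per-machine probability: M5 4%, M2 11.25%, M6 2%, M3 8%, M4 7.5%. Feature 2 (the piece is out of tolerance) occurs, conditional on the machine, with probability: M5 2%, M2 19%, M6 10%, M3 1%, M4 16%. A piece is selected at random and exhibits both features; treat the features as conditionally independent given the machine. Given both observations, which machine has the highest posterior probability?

M2

Unnormalized posteriors (prior × likelihood):
  M5: 0.16 × 0.04 × 0.02 = 0.000128
  M2: 0.16 × 0.1125 × 0.19 = 0.00342
  M6: 0.27 × 0.02 × 0.1 = 0.00054
  M3: 0.19 × 0.08 × 0.01 = 0.000152
  M4: 0.22 × 0.075 × 0.16 = 0.00264
Normalizing constant = 0.00688.
Largest term belongs to M2, so M2 is most probable.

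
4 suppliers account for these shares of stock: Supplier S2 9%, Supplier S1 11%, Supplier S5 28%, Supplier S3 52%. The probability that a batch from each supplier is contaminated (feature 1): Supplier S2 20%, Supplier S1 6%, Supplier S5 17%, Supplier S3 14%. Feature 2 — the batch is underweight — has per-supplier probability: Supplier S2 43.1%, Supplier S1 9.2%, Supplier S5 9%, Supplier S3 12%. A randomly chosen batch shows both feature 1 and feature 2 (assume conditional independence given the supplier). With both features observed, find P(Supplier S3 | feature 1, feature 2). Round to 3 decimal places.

Prior × likelihood for each hypothesis:
  Supplier S2: 0.09 × 0.2 × 0.431 = 0.007758
  Supplier S1: 0.11 × 0.06 × 0.092 = 0.0006072
  Supplier S5: 0.28 × 0.17 × 0.09 = 0.004284
  Supplier S3: 0.52 × 0.14 × 0.12 = 0.008736
Normalizing constant = 0.0213852.
P(Supplier S3 | evidence) = 0.008736 / 0.0213852 ≈ 0.409.

0.409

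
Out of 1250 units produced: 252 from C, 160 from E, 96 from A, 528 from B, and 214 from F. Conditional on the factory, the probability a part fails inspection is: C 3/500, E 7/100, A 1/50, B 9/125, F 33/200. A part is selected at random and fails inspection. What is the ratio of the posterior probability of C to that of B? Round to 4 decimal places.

0.0398

Compute prior × likelihood for every hypothesis:
  C: 0.2016 × 0.006 = 0.0012096
  E: 0.128 × 0.07 = 0.00896
  A: 0.0768 × 0.02 = 0.001536
  B: 0.4224 × 0.072 = 0.0304128
  F: 0.1712 × 0.165 = 0.028248
Total = 0.0703664.
The ratio is 0.0012096 / 0.0304128 (the normalizer cancels) = 0.0398.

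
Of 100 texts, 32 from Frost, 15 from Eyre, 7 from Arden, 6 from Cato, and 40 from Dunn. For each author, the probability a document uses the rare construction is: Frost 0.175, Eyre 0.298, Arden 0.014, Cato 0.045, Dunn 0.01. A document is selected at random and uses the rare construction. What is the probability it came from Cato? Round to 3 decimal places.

0.025

Unnormalized posteriors (prior × likelihood):
  Frost: 0.32 × 0.175 = 0.056
  Eyre: 0.15 × 0.298 = 0.0447
  Arden: 0.07 × 0.014 = 0.00098
  Cato: 0.06 × 0.045 = 0.0027
  Dunn: 0.4 × 0.01 = 0.004
Total = 0.10838.
P(Cato | evidence) = 0.0027 / 0.10838 ≈ 0.025.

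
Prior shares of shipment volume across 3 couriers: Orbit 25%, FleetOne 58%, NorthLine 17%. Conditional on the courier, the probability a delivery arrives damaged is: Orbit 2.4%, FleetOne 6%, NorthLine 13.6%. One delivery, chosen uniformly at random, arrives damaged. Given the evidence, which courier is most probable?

FleetOne

By Bayes' rule, posterior ∝ prior × likelihood:
  Orbit: 0.25 × 0.024 = 0.006
  FleetOne: 0.58 × 0.06 = 0.0348
  NorthLine: 0.17 × 0.136 = 0.02312
Total = 0.06392.
Largest term belongs to FleetOne, so FleetOne is most probable.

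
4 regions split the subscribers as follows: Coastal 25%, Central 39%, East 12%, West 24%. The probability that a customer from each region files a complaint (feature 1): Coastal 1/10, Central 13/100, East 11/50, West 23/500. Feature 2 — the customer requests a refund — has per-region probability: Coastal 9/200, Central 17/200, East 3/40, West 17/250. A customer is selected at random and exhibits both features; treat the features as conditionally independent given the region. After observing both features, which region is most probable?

By Bayes' rule, posterior ∝ prior × likelihood:
  Coastal: 0.25 × 0.1 × 0.045 = 0.001125
  Central: 0.39 × 0.13 × 0.085 = 0.0043095
  East: 0.12 × 0.22 × 0.075 = 0.00198
  West: 0.24 × 0.046 × 0.068 = 0.00075072
Normalizing constant = 0.00816522.
Largest term belongs to Central, so Central is most probable.

Central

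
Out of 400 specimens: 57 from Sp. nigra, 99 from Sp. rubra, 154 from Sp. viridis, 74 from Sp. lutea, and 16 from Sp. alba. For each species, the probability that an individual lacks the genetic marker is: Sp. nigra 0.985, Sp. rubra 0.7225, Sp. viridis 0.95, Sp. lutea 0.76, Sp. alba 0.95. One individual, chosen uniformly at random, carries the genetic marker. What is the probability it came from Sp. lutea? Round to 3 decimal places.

0.325

Taking complements, P(marker | each) = Sp. nigra 0.015, Sp. rubra 0.2775, Sp. viridis 0.05, Sp. lutea 0.24, Sp. alba 0.05.
Prior × likelihood for each hypothesis:
  Sp. nigra: 0.1425 × 0.015 = 0.0021375
  Sp. rubra: 0.2475 × 0.2775 = 0.06868125
  Sp. viridis: 0.385 × 0.05 = 0.01925
  Sp. lutea: 0.185 × 0.24 = 0.0444
  Sp. alba: 0.04 × 0.05 = 0.002
Total = 0.13646875.
P(Sp. lutea | evidence) = 0.0444 / 0.13646875 ≈ 0.325.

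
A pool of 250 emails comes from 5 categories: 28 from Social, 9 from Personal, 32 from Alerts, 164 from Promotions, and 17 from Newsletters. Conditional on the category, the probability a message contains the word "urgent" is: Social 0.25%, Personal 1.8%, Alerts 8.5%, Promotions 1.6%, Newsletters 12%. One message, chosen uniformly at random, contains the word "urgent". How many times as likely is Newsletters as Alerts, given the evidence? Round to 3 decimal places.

0.750

Prior × likelihood for each hypothesis:
  Social: 0.112 × 0.0025 = 0.00028
  Personal: 0.036 × 0.018 = 0.000648
  Alerts: 0.128 × 0.085 = 0.01088
  Promotions: 0.656 × 0.016 = 0.010496
  Newsletters: 0.068 × 0.12 = 0.00816
Normalizing constant = 0.030464.
The ratio is 0.00816 / 0.01088 (the normalizer cancels) = 0.750.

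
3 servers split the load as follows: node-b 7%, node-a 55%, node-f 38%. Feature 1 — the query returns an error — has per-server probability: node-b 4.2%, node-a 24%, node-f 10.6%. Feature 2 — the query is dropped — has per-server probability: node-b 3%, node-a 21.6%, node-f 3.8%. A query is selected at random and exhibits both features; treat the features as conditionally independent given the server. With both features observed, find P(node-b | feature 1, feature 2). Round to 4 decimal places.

Prior × likelihood for each hypothesis:
  node-b: 0.07 × 0.042 × 0.03 = 0.0000882
  node-a: 0.55 × 0.24 × 0.216 = 0.028512
  node-f: 0.38 × 0.106 × 0.038 = 0.00153064
Normalizing constant = 0.03013084.
P(node-b | evidence) = 0.0000882 / 0.03013084 ≈ 0.0029.

0.0029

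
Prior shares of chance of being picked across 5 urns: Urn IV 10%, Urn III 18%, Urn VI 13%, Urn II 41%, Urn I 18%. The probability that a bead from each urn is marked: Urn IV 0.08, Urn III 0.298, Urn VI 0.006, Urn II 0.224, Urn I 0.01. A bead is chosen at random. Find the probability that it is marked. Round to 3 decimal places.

By Bayes' rule, posterior ∝ prior × likelihood:
  Urn IV: 0.1 × 0.08 = 0.008
  Urn III: 0.18 × 0.298 = 0.05364
  Urn VI: 0.13 × 0.006 = 0.00078
  Urn II: 0.41 × 0.224 = 0.09184
  Urn I: 0.18 × 0.01 = 0.0018
P(marked) = 0.008 + 0.05364 + 0.00078 + 0.09184 + 0.0018 = 0.15606 → 0.156.

0.156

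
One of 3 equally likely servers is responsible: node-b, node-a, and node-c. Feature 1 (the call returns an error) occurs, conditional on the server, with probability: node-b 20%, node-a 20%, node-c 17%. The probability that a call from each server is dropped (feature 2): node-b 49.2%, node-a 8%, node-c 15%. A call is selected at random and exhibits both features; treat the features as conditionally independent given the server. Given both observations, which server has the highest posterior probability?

node-b

With a uniform prior (1/3 each), posterior ∝ likelihood:
  node-b: 0.2 × 0.492 = 0.0984
  node-a: 0.2 × 0.08 = 0.016
  node-c: 0.17 × 0.15 = 0.0255
Total = 0.1399.
Largest term belongs to node-b, so node-b is most probable.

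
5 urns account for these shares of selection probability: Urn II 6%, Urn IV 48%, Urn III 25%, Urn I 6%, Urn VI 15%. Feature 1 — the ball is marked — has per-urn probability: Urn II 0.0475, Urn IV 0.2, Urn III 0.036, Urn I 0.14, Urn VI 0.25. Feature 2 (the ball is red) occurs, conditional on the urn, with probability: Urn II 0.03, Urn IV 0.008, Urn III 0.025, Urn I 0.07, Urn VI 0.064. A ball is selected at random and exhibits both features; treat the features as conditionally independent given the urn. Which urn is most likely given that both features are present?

Urn VI

Compute prior × likelihood for every hypothesis:
  Urn II: 0.06 × 0.0475 × 0.03 = 0.0000855
  Urn IV: 0.48 × 0.2 × 0.008 = 0.000768
  Urn III: 0.25 × 0.036 × 0.025 = 0.000225
  Urn I: 0.06 × 0.14 × 0.07 = 0.000588
  Urn VI: 0.15 × 0.25 × 0.064 = 0.0024
Normalizing constant = 0.0040665.
Largest term belongs to Urn VI, so Urn VI is most probable.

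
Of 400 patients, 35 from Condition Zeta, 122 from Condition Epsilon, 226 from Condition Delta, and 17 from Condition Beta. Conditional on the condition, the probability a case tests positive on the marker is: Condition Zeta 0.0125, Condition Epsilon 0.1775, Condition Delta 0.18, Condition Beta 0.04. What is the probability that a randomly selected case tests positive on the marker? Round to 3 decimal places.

0.159

Prior × likelihood for each hypothesis:
  Condition Zeta: 0.0875 × 0.0125 = 0.00109375
  Condition Epsilon: 0.305 × 0.1775 = 0.0541375
  Condition Delta: 0.565 × 0.18 = 0.1017
  Condition Beta: 0.0425 × 0.04 = 0.0017
P(marker-positive) = 0.00109375 + 0.0541375 + 0.1017 + 0.0017 = 0.15863125 → 0.159.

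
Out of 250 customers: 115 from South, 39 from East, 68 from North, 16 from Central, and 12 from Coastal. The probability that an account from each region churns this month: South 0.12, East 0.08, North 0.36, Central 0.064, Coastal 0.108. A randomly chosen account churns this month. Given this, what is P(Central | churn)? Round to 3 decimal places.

Compute prior × likelihood for every hypothesis:
  South: 0.46 × 0.12 = 0.0552
  East: 0.156 × 0.08 = 0.01248
  North: 0.272 × 0.36 = 0.09792
  Central: 0.064 × 0.064 = 0.004096
  Coastal: 0.048 × 0.108 = 0.005184
Sum = 0.17488.
P(Central | evidence) = 0.004096 / 0.17488 ≈ 0.023.

0.023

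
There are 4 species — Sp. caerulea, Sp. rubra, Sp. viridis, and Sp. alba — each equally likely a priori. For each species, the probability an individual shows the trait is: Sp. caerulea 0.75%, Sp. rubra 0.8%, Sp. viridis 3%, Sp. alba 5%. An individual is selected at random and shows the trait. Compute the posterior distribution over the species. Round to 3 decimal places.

Sp. caerulea 0.079, Sp. rubra 0.084, Sp. viridis 0.314, Sp. alba 0.524

With a uniform prior (1/4 each), posterior ∝ likelihood:
  Sp. caerulea: 0.0075
  Sp. rubra: 0.008
  Sp. viridis: 0.03
  Sp. alba: 0.05
Normalizing constant = 0.0955.
P(Sp. caerulea | trait) = 0.0075/0.0955 ≈ 0.079
P(Sp. rubra | trait) = 0.008/0.0955 ≈ 0.084
P(Sp. viridis | trait) = 0.03/0.0955 ≈ 0.314
P(Sp. alba | trait) = 0.05/0.0955 ≈ 0.524
(Check: 0.079+0.084+0.314+0.524 = 1.001.)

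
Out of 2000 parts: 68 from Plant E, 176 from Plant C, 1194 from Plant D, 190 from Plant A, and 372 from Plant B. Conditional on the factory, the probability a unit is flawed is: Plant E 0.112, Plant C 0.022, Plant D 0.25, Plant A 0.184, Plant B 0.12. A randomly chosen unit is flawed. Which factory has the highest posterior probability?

Unnormalized posteriors (prior × likelihood):
  Plant E: 0.034 × 0.112 = 0.003808
  Plant C: 0.088 × 0.022 = 0.001936
  Plant D: 0.597 × 0.25 = 0.14925
  Plant A: 0.095 × 0.184 = 0.01748
  Plant B: 0.186 × 0.12 = 0.02232
Normalizing constant = 0.194794.
Largest term belongs to Plant D, so Plant D is most probable.

Plant D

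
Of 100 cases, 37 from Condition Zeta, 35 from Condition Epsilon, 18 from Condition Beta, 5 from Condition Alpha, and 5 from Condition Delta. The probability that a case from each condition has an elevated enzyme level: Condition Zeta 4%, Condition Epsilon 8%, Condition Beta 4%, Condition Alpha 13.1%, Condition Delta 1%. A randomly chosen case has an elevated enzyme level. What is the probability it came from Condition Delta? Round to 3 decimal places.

By Bayes' rule, posterior ∝ prior × likelihood:
  Condition Zeta: 0.37 × 0.04 = 0.0148
  Condition Epsilon: 0.35 × 0.08 = 0.028
  Condition Beta: 0.18 × 0.04 = 0.0072
  Condition Alpha: 0.05 × 0.131 = 0.00655
  Condition Delta: 0.05 × 0.01 = 0.0005
Normalizing constant = 0.05705.
P(Condition Delta | evidence) = 0.0005 / 0.05705 ≈ 0.009.

0.009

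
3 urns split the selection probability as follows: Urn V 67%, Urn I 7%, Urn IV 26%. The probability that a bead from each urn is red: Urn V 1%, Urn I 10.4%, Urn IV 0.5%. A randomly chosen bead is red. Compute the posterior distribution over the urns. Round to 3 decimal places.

Urn V 0.438, Urn I 0.476, Urn IV 0.085

Prior × likelihood for each hypothesis:
  Urn V: 0.67 × 0.01 = 0.0067
  Urn I: 0.07 × 0.104 = 0.00728
  Urn IV: 0.26 × 0.005 = 0.0013
Total = 0.01528.
P(Urn V | red) = 0.0067/0.01528 ≈ 0.438
P(Urn I | red) = 0.00728/0.01528 ≈ 0.476
P(Urn IV | red) = 0.0013/0.01528 ≈ 0.085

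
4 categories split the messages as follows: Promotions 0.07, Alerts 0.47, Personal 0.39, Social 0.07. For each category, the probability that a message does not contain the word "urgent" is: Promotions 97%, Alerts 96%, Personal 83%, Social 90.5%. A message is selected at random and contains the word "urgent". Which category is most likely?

Taking complements, P(urgent-flag | each) = Promotions 0.03, Alerts 0.04, Personal 0.17, Social 0.095.
Unnormalized posteriors (prior × likelihood):
  Promotions: 0.07 × 0.03 = 0.0021
  Alerts: 0.47 × 0.04 = 0.0188
  Personal: 0.39 × 0.17 = 0.0663
  Social: 0.07 × 0.095 = 0.00665
Sum = 0.09385.
Largest term belongs to Personal, so Personal is most probable.

Personal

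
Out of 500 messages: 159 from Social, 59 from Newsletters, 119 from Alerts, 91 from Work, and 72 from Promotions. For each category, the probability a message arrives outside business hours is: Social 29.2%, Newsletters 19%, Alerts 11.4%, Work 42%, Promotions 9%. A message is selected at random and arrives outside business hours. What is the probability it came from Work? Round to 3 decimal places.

Prior × likelihood for each hypothesis:
  Social: 0.318 × 0.292 = 0.092856
  Newsletters: 0.118 × 0.19 = 0.02242
  Alerts: 0.238 × 0.114 = 0.027132
  Work: 0.182 × 0.42 = 0.07644
  Promotions: 0.144 × 0.09 = 0.01296
Total = 0.231808.
P(Work | evidence) = 0.07644 / 0.231808 ≈ 0.330.

0.330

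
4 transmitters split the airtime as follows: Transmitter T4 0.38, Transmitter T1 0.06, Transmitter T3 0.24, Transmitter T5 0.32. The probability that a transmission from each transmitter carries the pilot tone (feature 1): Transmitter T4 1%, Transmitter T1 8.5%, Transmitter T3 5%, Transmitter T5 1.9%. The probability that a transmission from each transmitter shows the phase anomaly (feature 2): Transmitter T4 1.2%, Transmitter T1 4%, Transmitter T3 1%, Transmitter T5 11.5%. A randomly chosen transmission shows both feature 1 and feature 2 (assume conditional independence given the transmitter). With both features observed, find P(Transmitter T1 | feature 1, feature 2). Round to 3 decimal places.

0.191

Prior × likelihood for each hypothesis:
  Transmitter T4: 0.38 × 0.01 × 0.012 = 0.0000456
  Transmitter T1: 0.06 × 0.085 × 0.04 = 0.000204
  Transmitter T3: 0.24 × 0.05 × 0.01 = 0.00012
  Transmitter T5: 0.32 × 0.019 × 0.115 = 0.0006992
Total = 0.0010688.
P(Transmitter T1 | evidence) = 0.000204 / 0.0010688 ≈ 0.191.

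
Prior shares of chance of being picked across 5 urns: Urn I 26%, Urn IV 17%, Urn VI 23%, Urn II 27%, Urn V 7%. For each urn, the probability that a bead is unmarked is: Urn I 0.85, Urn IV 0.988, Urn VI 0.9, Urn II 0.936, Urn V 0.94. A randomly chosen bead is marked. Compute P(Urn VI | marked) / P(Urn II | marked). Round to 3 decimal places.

Taking complements, P(marked | each) = Urn I 0.15, Urn IV 0.012, Urn VI 0.1, Urn II 0.064, Urn V 0.06.
Prior × likelihood for each hypothesis:
  Urn I: 0.26 × 0.15 = 0.039
  Urn IV: 0.17 × 0.012 = 0.00204
  Urn VI: 0.23 × 0.1 = 0.023
  Urn II: 0.27 × 0.064 = 0.01728
  Urn V: 0.07 × 0.06 = 0.0042
Sum = 0.08552.
The ratio is 0.023 / 0.01728 (the normalizer cancels) = 1.331.

1.331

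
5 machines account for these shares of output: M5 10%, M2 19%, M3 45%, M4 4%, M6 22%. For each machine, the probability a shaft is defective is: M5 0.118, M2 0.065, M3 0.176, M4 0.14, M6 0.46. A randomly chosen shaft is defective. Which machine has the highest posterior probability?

M6

Compute prior × likelihood for every hypothesis:
  M5: 0.1 × 0.118 = 0.0118
  M2: 0.19 × 0.065 = 0.01235
  M3: 0.45 × 0.176 = 0.0792
  M4: 0.04 × 0.14 = 0.0056
  M6: 0.22 × 0.46 = 0.1012
Normalizing constant = 0.21015.
Largest term belongs to M6, so M6 is most probable.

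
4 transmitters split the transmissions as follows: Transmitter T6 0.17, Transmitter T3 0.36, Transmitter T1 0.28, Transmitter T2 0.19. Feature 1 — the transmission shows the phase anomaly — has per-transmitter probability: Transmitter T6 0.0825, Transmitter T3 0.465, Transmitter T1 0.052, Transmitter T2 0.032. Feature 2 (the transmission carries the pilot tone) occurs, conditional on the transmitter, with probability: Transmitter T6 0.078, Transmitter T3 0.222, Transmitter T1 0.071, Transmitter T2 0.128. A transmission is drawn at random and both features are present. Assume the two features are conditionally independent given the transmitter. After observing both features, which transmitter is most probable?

Transmitter T3

Prior × likelihood for each hypothesis:
  Transmitter T6: 0.17 × 0.0825 × 0.078 = 0.00109395
  Transmitter T3: 0.36 × 0.465 × 0.222 = 0.0371628
  Transmitter T1: 0.28 × 0.052 × 0.071 = 0.00103376
  Transmitter T2: 0.19 × 0.032 × 0.128 = 0.00077824
Sum = 0.04006875.
Largest term belongs to Transmitter T3, so Transmitter T3 is most probable.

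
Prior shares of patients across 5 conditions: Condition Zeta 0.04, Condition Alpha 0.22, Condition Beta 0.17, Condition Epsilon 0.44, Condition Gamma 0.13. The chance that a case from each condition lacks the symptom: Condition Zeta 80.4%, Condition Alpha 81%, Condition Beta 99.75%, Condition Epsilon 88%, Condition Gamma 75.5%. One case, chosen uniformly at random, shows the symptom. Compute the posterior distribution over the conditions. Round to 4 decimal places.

Taking complements, P(symptomatic | each) = Condition Zeta 0.196, Condition Alpha 0.19, Condition Beta 0.0025, Condition Epsilon 0.12, Condition Gamma 0.245.
By Bayes' rule, posterior ∝ prior × likelihood:
  Condition Zeta: 0.04 × 0.196 = 0.00784
  Condition Alpha: 0.22 × 0.19 = 0.0418
  Condition Beta: 0.17 × 0.0025 = 0.000425
  Condition Epsilon: 0.44 × 0.12 = 0.0528
  Condition Gamma: 0.13 × 0.245 = 0.03185
Normalizing constant = 0.134715.
P(Condition Zeta | symptomatic) = 0.00784/0.134715 ≈ 0.0582
P(Condition Alpha | symptomatic) = 0.0418/0.134715 ≈ 0.3103
P(Condition Beta | symptomatic) = 0.000425/0.134715 ≈ 0.0032
P(Condition Epsilon | symptomatic) = 0.0528/0.134715 ≈ 0.3919
P(Condition Gamma | symptomatic) = 0.03185/0.134715 ≈ 0.2364
(Check: 0.0582+0.3103+0.0032+0.3919+0.2364 = 1.0000.)

Condition Zeta 0.0582, Condition Alpha 0.3103, Condition Beta 0.0032, Condition Epsilon 0.3919, Condition Gamma 0.2364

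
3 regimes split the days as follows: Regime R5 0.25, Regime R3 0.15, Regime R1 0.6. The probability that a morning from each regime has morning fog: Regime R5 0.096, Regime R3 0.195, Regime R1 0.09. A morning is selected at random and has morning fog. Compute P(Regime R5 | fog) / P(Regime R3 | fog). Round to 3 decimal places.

By Bayes' rule, posterior ∝ prior × likelihood:
  Regime R5: 0.25 × 0.096 = 0.024
  Regime R3: 0.15 × 0.195 = 0.02925
  Regime R1: 0.6 × 0.09 = 0.054
Total = 0.10725.
The ratio is 0.024 / 0.02925 (the normalizer cancels) = 0.821.

0.821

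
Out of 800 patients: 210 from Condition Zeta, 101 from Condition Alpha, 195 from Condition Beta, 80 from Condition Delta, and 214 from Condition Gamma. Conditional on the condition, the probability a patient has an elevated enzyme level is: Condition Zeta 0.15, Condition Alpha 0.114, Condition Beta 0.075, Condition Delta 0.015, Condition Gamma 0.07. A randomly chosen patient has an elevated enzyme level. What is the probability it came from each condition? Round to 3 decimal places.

By Bayes' rule, posterior ∝ prior × likelihood:
  Condition Zeta: 0.2625 × 0.15 = 0.039375
  Condition Alpha: 0.12625 × 0.114 = 0.0143925
  Condition Beta: 0.24375 × 0.075 = 0.01828125
  Condition Delta: 0.1 × 0.015 = 0.0015
  Condition Gamma: 0.2675 × 0.07 = 0.018725
Normalizing constant = 0.09227375.
P(Condition Zeta | elevated) = 0.039375/0.09227375 ≈ 0.427
P(Condition Alpha | elevated) = 0.0143925/0.09227375 ≈ 0.156
P(Condition Beta | elevated) = 0.01828125/0.09227375 ≈ 0.198
P(Condition Delta | elevated) = 0.0015/0.09227375 ≈ 0.016
P(Condition Gamma | elevated) = 0.018725/0.09227375 ≈ 0.203

Condition Zeta 0.427, Condition Alpha 0.156, Condition Beta 0.198, Condition Delta 0.016, Condition Gamma 0.203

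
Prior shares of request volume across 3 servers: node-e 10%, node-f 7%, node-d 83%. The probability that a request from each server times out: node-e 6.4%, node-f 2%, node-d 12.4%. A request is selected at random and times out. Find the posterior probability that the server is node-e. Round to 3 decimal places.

Prior × likelihood for each hypothesis:
  node-e: 0.1 × 0.064 = 0.0064
  node-f: 0.07 × 0.02 = 0.0014
  node-d: 0.83 × 0.124 = 0.10292
Total = 0.11072.
P(node-e | evidence) = 0.0064 / 0.11072 ≈ 0.058.

0.058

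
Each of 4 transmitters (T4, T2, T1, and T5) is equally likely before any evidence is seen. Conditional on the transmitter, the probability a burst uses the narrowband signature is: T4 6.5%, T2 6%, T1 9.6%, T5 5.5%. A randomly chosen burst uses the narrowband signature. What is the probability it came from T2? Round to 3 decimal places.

Since the prior is uniform, the posterior is proportional to the likelihood:
  T4: 0.065
  T2: 0.06
  T1: 0.096
  T5: 0.055
Normalizing constant = 0.276.
P(T2 | evidence) = 0.06 / 0.276 ≈ 0.217.

0.217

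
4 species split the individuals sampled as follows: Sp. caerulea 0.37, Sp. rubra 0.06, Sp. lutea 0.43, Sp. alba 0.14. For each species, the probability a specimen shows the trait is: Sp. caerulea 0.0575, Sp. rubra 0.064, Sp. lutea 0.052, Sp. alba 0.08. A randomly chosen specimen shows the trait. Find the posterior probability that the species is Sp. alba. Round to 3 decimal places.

0.191

Prior × likelihood for each hypothesis:
  Sp. caerulea: 0.37 × 0.0575 = 0.021275
  Sp. rubra: 0.06 × 0.064 = 0.00384
  Sp. lutea: 0.43 × 0.052 = 0.02236
  Sp. alba: 0.14 × 0.08 = 0.0112
Normalizing constant = 0.058675.
P(Sp. alba | evidence) = 0.0112 / 0.058675 ≈ 0.191.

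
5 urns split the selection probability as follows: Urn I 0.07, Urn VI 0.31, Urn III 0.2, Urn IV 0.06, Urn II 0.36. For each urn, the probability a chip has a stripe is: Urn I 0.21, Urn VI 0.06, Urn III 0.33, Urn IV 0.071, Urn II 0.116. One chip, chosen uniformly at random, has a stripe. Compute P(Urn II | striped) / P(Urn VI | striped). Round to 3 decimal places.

Unnormalized posteriors (prior × likelihood):
  Urn I: 0.07 × 0.21 = 0.0147
  Urn VI: 0.31 × 0.06 = 0.0186
  Urn III: 0.2 × 0.33 = 0.066
  Urn IV: 0.06 × 0.071 = 0.00426
  Urn II: 0.36 × 0.116 = 0.04176
Normalizing constant = 0.14532.
The ratio is 0.04176 / 0.0186 (the normalizer cancels) = 2.245.

2.245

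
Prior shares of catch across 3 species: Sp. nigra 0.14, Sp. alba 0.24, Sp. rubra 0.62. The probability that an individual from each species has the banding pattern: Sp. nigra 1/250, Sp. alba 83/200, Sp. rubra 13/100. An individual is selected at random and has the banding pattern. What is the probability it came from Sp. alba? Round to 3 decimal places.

Prior × likelihood for each hypothesis:
  Sp. nigra: 0.14 × 0.004 = 0.00056
  Sp. alba: 0.24 × 0.415 = 0.0996
  Sp. rubra: 0.62 × 0.13 = 0.0806
Normalizing constant = 0.18076.
P(Sp. alba | evidence) = 0.0996 / 0.18076 ≈ 0.551.

0.551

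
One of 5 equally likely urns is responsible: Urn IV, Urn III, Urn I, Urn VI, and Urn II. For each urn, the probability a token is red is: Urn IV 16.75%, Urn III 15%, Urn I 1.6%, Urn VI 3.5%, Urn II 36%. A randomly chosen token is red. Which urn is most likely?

Urn II

With a uniform prior (1/5 each), posterior ∝ likelihood:
  Urn IV: 0.1675
  Urn III: 0.15
  Urn I: 0.016
  Urn VI: 0.035
  Urn II: 0.36
Total = 0.7285.
Largest term belongs to Urn II, so Urn II is most probable.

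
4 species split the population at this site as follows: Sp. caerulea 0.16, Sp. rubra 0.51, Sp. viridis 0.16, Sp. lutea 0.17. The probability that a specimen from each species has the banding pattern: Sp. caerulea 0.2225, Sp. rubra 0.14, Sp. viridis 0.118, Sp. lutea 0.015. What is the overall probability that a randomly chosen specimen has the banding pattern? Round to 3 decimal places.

0.128

By Bayes' rule, posterior ∝ prior × likelihood:
  Sp. caerulea: 0.16 × 0.2225 = 0.0356
  Sp. rubra: 0.51 × 0.14 = 0.0714
  Sp. viridis: 0.16 × 0.118 = 0.01888
  Sp. lutea: 0.17 × 0.015 = 0.00255
P(banded) = 0.0356 + 0.0714 + 0.01888 + 0.00255 = 0.12843 → 0.128.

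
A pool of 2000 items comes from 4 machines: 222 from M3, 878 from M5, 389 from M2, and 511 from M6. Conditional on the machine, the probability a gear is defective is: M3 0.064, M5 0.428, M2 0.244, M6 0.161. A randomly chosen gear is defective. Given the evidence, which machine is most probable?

Prior × likelihood for each hypothesis:
  M3: 0.111 × 0.064 = 0.007104
  M5: 0.439 × 0.428 = 0.187892
  M2: 0.1945 × 0.244 = 0.047458
  M6: 0.2555 × 0.161 = 0.0411355
Total = 0.2835895.
Largest term belongs to M5, so M5 is most probable.

M5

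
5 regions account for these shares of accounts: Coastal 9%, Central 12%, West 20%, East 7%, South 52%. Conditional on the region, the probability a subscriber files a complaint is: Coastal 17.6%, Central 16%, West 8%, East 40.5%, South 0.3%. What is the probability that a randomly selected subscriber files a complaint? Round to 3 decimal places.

By Bayes' rule, posterior ∝ prior × likelihood:
  Coastal: 0.09 × 0.176 = 0.01584
  Central: 0.12 × 0.16 = 0.0192
  West: 0.2 × 0.08 = 0.016
  East: 0.07 × 0.405 = 0.02835
  South: 0.52 × 0.003 = 0.00156
P(complaint) = 0.01584 + 0.0192 + 0.016 + 0.02835 + 0.00156 = 0.08095 → 0.081.

0.081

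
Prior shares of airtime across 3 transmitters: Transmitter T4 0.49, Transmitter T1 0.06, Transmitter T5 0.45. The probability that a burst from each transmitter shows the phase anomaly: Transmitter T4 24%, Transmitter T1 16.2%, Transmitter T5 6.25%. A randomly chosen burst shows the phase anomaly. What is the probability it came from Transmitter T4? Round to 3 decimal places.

Prior × likelihood for each hypothesis:
  Transmitter T4: 0.49 × 0.24 = 0.1176
  Transmitter T1: 0.06 × 0.162 = 0.00972
  Transmitter T5: 0.45 × 0.0625 = 0.028125
Total = 0.155445.
P(Transmitter T4 | evidence) = 0.1176 / 0.155445 ≈ 0.757.

0.757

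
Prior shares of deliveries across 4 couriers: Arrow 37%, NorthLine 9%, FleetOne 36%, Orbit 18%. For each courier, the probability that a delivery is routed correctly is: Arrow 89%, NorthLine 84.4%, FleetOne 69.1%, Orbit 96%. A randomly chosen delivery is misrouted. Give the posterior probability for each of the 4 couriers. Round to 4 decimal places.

Arrow 0.2350, NorthLine 0.0811, FleetOne 0.6423, Orbit 0.0416

Taking complements, P(misrouted | each) = Arrow 0.11, NorthLine 0.156, FleetOne 0.309, Orbit 0.04.
By Bayes' rule, posterior ∝ prior × likelihood:
  Arrow: 0.37 × 0.11 = 0.0407
  NorthLine: 0.09 × 0.156 = 0.01404
  FleetOne: 0.36 × 0.309 = 0.11124
  Orbit: 0.18 × 0.04 = 0.0072
Normalizing constant = 0.17318.
P(Arrow | misrouted) = 0.0407/0.17318 ≈ 0.2350
P(NorthLine | misrouted) = 0.01404/0.17318 ≈ 0.0811
P(FleetOne | misrouted) = 0.11124/0.17318 ≈ 0.6423
P(Orbit | misrouted) = 0.0072/0.17318 ≈ 0.0416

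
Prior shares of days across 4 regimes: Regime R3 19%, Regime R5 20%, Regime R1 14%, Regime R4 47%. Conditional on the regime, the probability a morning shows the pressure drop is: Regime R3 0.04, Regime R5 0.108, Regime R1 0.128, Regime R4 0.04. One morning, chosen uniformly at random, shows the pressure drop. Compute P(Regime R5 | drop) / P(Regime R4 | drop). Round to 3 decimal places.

By Bayes' rule, posterior ∝ prior × likelihood:
  Regime R3: 0.19 × 0.04 = 0.0076
  Regime R5: 0.2 × 0.108 = 0.0216
  Regime R1: 0.14 × 0.128 = 0.01792
  Regime R4: 0.47 × 0.04 = 0.0188
Sum = 0.06592.
The ratio is 0.0216 / 0.0188 (the normalizer cancels) = 1.149.

1.149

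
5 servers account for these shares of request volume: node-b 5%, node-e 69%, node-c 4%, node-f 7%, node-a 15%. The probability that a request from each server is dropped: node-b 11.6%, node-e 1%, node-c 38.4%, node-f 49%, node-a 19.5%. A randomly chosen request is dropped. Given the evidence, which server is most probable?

node-f

Unnormalized posteriors (prior × likelihood):
  node-b: 0.05 × 0.116 = 0.0058
  node-e: 0.69 × 0.01 = 0.0069
  node-c: 0.04 × 0.384 = 0.01536
  node-f: 0.07 × 0.49 = 0.0343
  node-a: 0.15 × 0.195 = 0.02925
Total = 0.09161.
Largest term belongs to node-f, so node-f is most probable.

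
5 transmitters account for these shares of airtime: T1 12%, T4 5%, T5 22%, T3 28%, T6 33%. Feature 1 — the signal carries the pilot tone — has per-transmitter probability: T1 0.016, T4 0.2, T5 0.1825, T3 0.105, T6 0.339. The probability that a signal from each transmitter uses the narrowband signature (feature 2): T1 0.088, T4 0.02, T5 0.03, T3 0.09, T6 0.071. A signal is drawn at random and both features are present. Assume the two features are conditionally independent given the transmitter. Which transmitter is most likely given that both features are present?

By Bayes' rule, posterior ∝ prior × likelihood:
  T1: 0.12 × 0.016 × 0.088 = 0.00016896
  T4: 0.05 × 0.2 × 0.02 = 0.0002
  T5: 0.22 × 0.1825 × 0.03 = 0.0012045
  T3: 0.28 × 0.105 × 0.09 = 0.002646
  T6: 0.33 × 0.339 × 0.071 = 0.00794277
Normalizing constant = 0.01216223.
Largest term belongs to T6, so T6 is most probable.

T6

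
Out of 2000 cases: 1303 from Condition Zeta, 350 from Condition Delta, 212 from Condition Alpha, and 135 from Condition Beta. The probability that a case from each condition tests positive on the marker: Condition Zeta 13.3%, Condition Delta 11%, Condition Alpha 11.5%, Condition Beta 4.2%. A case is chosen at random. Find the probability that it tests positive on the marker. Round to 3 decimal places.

Prior × likelihood for each hypothesis:
  Condition Zeta: 0.6515 × 0.133 = 0.0866495
  Condition Delta: 0.175 × 0.11 = 0.01925
  Condition Alpha: 0.106 × 0.115 = 0.01219
  Condition Beta: 0.0675 × 0.042 = 0.002835
P(marker-positive) = 0.0866495 + 0.01925 + 0.01219 + 0.002835 = 0.1209245 → 0.121.

0.121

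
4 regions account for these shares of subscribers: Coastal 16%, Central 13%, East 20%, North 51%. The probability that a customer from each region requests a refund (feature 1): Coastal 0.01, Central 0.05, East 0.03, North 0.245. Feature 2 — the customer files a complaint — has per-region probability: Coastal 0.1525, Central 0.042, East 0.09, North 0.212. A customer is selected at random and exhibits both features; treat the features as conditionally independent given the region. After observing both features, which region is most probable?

North

Unnormalized posteriors (prior × likelihood):
  Coastal: 0.16 × 0.01 × 0.1525 = 0.000244
  Central: 0.13 × 0.05 × 0.042 = 0.000273
  East: 0.2 × 0.03 × 0.09 = 0.00054
  North: 0.51 × 0.245 × 0.212 = 0.0264894
Total = 0.0275464.
Largest term belongs to North, so North is most probable.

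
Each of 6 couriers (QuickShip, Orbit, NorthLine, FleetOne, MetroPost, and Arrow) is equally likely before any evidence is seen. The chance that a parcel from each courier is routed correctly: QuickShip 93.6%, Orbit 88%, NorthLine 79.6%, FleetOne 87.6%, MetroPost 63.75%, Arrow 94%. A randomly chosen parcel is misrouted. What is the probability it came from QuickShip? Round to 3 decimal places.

Taking complements, P(misrouted | each) = QuickShip 0.064, Orbit 0.12, NorthLine 0.204, FleetOne 0.124, MetroPost 0.3625, Arrow 0.06.
Since the prior is uniform, the posterior is proportional to the likelihood:
  QuickShip: 0.064
  Orbit: 0.12
  NorthLine: 0.204
  FleetOne: 0.124
  MetroPost: 0.3625
  Arrow: 0.06
Normalizing constant = 0.9345.
P(QuickShip | evidence) = 0.064 / 0.9345 ≈ 0.068.

0.068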